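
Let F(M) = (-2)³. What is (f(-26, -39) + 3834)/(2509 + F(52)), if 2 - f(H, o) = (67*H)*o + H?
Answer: -64076/2501 ≈ -25.620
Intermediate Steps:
f(H, o) = 2 - H - 67*H*o (f(H, o) = 2 - ((67*H)*o + H) = 2 - (67*H*o + H) = 2 - (H + 67*H*o) = 2 + (-H - 67*H*o) = 2 - H - 67*H*o)
F(M) = -8
(f(-26, -39) + 3834)/(2509 + F(52)) = ((2 - 1*(-26) - 67*(-26)*(-39)) + 3834)/(2509 - 8) = ((2 + 26 - 67938) + 3834)/2501 = (-67910 + 3834)*(1/2501) = -64076*1/2501 = -64076/2501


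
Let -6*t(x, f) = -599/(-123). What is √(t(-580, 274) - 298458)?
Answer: I*√18061533446/246 ≈ 546.31*I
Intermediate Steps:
t(x, f) = -599/738 (t(x, f) = -(-599)/(6*(-123)) = -(-599)*(-1)/(6*123) = -⅙*599/123 = -599/738)
√(t(-580, 274) - 298458) = √(-599/738 - 298458) = √(-220262603/738) = I*√18061533446/246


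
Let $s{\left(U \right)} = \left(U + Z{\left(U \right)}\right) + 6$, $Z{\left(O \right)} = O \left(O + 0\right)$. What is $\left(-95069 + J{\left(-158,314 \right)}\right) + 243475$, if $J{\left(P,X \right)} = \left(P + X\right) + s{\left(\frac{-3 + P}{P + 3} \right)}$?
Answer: $\frac{3569397076}{24025} \approx 1.4857 \cdot 10^{5}$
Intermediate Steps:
$Z{\left(O \right)} = O^{2}$ ($Z{\left(O \right)} = O O = O^{2}$)
$s{\left(U \right)} = 6 + U + U^{2}$ ($s{\left(U \right)} = \left(U + U^{2}\right) + 6 = 6 + U + U^{2}$)
$J{\left(P,X \right)} = 6 + P + X + \frac{\left(-3 + P\right)^{2}}{\left(3 + P\right)^{2}} + \frac{-3 + P}{3 + P}$ ($J{\left(P,X \right)} = \left(P + X\right) + \left(6 + \frac{-3 + P}{P + 3} + \left(\frac{-3 + P}{P + 3}\right)^{2}\right) = \left(P + X\right) + \left(6 + \frac{-3 + P}{3 + P} + \left(\frac{-3 + P}{3 + P}\right)^{2}\right) = \left(P + X\right) + \left(6 + \frac{-3 + P}{3 + P} + \frac{\left(-3 + P\right)^{2}}{\left(3 + P\right)^{2}}\right) = \left(P + X\right) + \left(6 + \frac{\left(-3 + P\right)^{2}}{\left(3 + P\right)^{2}} + \frac{-3 + P}{3 + P}\right) = 6 + P + X + \frac{\left(-3 + P\right)^{2}}{\left(3 + P\right)^{2}} + \frac{-3 + P}{3 + P}$)
$\left(-95069 + J{\left(-158,314 \right)}\right) + 243475 = \left(-95069 + \frac{\left(-3 - 158\right)^{2} + \left(3 - 158\right)^{2} \left(6 - 158 + 314\right) + \left(-3 - 158\right) \left(3 - 158\right)}{\left(3 - 158\right)^{2}}\right) + 243475 = \left(-95069 + \frac{\left(-161\right)^{2} + \left(-155\right)^{2} \cdot 162 - -24955}{24025}\right) + 243475 = \left(-95069 + \frac{25921 + 24025 \cdot 162 + 24955}{24025}\right) + 243475 = \left(-95069 + \frac{25921 + 3892050 + 24955}{24025}\right) + 243475 = \left(-95069 + \frac{1}{24025} \cdot 3942926\right) + 243475 = \left(-95069 + \frac{3942926}{24025}\right) + 243475 = - \frac{2280089799}{24025} + 243475 = \frac{3569397076}{24025}$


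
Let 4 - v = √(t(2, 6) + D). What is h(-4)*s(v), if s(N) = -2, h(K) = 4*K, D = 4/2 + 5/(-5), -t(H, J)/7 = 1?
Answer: 32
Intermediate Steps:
t(H, J) = -7 (t(H, J) = -7*1 = -7)
D = 1 (D = 4*(½) + 5*(-⅕) = 2 - 1 = 1)
v = 4 - I*√6 (v = 4 - √(-7 + 1) = 4 - √(-6) = 4 - I*√6 ≈ 4.0 - 2.4495*I)
h(-4)*s(v) = (4*(-4))*(-2) = -16*(-2) = 32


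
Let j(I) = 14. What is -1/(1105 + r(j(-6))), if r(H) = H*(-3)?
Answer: -1/1063 ≈ -0.00094073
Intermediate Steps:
r(H) = -3*H
-1/(1105 + r(j(-6))) = -1/(1105 - 3*14) = -1/(1105 - 42) = -1/1063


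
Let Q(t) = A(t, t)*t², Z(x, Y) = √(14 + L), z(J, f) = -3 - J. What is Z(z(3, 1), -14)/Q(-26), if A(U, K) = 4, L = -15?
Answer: I/2704 ≈ 0.00036982*I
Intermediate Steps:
Z(x, Y) = I (Z(x, Y) = √(14 - 15) = √(-1) = I)
Q(t) = 4*t²
Z(z(3, 1), -14)/Q(-26) = I/((4*(-26)²)) = I/((4*676)) = I/2704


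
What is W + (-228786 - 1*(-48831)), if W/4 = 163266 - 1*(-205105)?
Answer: 1293529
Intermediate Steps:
W = 1473484 (W = 4*(163266 - 1*(-205105)) = 4*(163266 + 205105) = 4*368371 = 1473484)
W + (-228786 - 1*(-48831)) = 1473484 + (-228786 - 1*(-48831)) = 1473484 + (-228786 + 48831) = 1473484 - 179955 = 1293529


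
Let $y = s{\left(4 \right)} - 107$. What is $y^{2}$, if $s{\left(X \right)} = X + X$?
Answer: $9801$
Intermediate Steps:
$s{\left(X \right)} = 2 X$
$y = -99$ ($y = 2 \cdot 4 - 107 = 8 - 107 = -99$)
$y^{2} = \left(-99\right)^{2} = 9801$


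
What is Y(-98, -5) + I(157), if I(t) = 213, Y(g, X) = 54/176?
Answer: 18771/88 ≈ 213.31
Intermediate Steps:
Y(g, X) = 27/88 (Y(g, X) = 54*(1/176) = 27/88)
Y(-98, -5) + I(157) = 27/88 + 213 = 18771/88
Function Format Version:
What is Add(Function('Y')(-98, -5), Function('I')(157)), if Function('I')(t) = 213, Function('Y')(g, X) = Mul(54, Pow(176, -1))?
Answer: Rational(18771, 88) ≈ 213.31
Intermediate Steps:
Function('Y')(g, X) = Rational(27, 88) (Function('Y')(g, X) = Mul(54, Rational(1, 176)) = Rational(27, 88))
Add(Function('Y')(-98, -5), Function('I')(157)) = Add(Rational(27, 88), 213) = Rational(18771, 88)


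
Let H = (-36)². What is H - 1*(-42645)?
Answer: 43941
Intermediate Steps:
H = 1296
H - 1*(-42645) = 1296 - 1*(-42645) = 1296 + 42645 = 43941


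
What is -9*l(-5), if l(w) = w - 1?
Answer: 54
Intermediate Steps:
l(w) = -1 + w
-9*l(-5) = -9*(-1 - 5) = -9*(-6) = 54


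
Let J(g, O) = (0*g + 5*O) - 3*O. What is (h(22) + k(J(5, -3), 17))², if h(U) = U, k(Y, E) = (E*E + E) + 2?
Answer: 108900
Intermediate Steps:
J(g, O) = 2*O (J(g, O) = (0 + 5*O) - 3*O = 5*O - 3*O = 2*O)
k(Y, E) = 2 + E + E² (k(Y, E) = (E² + E) + 2 = (E + E²) + 2 = 2 + E + E²)
(h(22) + k(J(5, -3), 17))² = (22 + (2 + 17 + 17²))² = (22 + (2 + 17 + 289))² = (22 + 308)² = 330² = 108900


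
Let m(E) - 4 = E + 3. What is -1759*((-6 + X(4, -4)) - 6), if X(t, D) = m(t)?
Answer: 1759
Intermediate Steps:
m(E) = 7 + E (m(E) = 4 + (E + 3) = 4 + (3 + E) = 7 + E)
X(t, D) = 7 + t
-1759*((-6 + X(4, -4)) - 6) = -1759*((-6 + (7 + 4)) - 6) = -1759*((-6 + 11) - 6) = -1759*(5 - 6) = -1759*(-1) = 1759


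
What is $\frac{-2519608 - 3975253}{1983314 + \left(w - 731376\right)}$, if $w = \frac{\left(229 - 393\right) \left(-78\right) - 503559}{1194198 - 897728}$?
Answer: $- \frac{1925531440670}{371161568093} \approx -5.1879$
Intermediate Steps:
$w = - \frac{490767}{296470}$ ($w = \frac{\left(-164\right) \left(-78\right) - 503559}{296470} = \left(12792 - 503559\right) \frac{1}{296470} = \left(-490767\right) \frac{1}{296470} = - \frac{490767}{296470} \approx -1.6554$)
$\frac{-2519608 - 3975253}{1983314 + \left(w - 731376\right)} = \frac{-2519608 - 3975253}{1983314 - \frac{216831533487}{296470}} = - \frac{6494861}{1983314 - \frac{216831533487}{296470}} = - \frac{6494861}{\frac{371161568093}{296470}} = \left(-6494861\right) \frac{296470}{371161568093} = - \frac{1925531440670}{371161568093}$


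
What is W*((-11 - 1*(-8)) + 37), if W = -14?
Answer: -476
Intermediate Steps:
W*((-11 - 1*(-8)) + 37) = -14*((-11 - 1*(-8)) + 37) = -14*((-11 + 8) + 37) = -14*(-3 + 37) = -14*34 = -476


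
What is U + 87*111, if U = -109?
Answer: 9548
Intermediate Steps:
U + 87*111 = -109 + 87*111 = -109 + 9657 = 9548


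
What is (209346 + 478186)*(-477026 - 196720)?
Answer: -463221934872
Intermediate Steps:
(209346 + 478186)*(-477026 - 196720) = 687532*(-673746) = -463221934872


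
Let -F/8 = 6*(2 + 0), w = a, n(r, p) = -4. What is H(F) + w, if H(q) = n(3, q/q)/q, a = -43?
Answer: -1031/24 ≈ -42.958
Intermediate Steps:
w = -43
F = -96 (F = -48*(2 + 0) = -48*2 = -8*12 = -96)
H(q) = -4/q
H(F) + w = -4/(-96) - 43 = -4*(-1/96) - 43 = 1/24 - 43 = -1031/24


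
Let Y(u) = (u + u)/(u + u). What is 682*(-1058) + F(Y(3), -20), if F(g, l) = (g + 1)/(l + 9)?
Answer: -7937118/11 ≈ -7.2156e+5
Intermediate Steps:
Y(u) = 1 (Y(u) = (2*u)/((2*u)) = (2*u)*(1/(2*u)) = 1)
F(g, l) = (1 + g)/(9 + l)
682*(-1058) + F(Y(3), -20) = 682*(-1058) + (1 + 1)/(9 - 20) = -721556 + 2/(-11) = -721556 - 1/11*2 = -721556 - 2/11 = -7937118/11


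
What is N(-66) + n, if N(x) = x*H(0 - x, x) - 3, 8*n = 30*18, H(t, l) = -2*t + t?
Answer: 8841/2 ≈ 4420.5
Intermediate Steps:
H(t, l) = -t
n = 135/2 (n = (30*18)/8 = (⅛)*540 = 135/2 ≈ 67.500)
N(x) = -3 + x² (N(x) = x*(-(0 - x)) - 3 = x*(-(-1)*x) - 3 = x*x - 3 = x² - 3 = -3 + x²)
N(-66) + n = (-3 + (-66)²) + 135/2 = (-3 + 4356) + 135/2 = 4353 + 135/2 = 8841/2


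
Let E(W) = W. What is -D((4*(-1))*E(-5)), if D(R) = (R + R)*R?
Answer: -800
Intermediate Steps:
D(R) = 2*R² (D(R) = (2*R)*R = 2*R²)
-D((4*(-1))*E(-5)) = -2*((4*(-1))*(-5))² = -2*(-4*(-5))² = -2*20² = -2*400 = -1*800 = -800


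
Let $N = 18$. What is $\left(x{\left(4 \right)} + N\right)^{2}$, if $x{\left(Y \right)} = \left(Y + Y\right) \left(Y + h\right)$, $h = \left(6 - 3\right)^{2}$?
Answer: $14884$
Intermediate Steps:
$h = 9$ ($h = 3^{2} = 9$)
$x{\left(Y \right)} = 2 Y \left(9 + Y\right)$ ($x{\left(Y \right)} = \left(Y + Y\right) \left(Y + 9\right) = 2 Y \left(9 + Y\right)$)
$\left(x{\left(4 \right)} + N\right)^{2} = \left(2 \cdot 4 \left(9 + 4\right) + 18\right)^{2} = \left(2 \cdot 4 \cdot 13 + 18\right)^{2} = \left(104 + 18\right)^{2} = 122^{2} = 14884$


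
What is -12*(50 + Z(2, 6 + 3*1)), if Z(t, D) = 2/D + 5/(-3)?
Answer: -1748/3 ≈ -582.67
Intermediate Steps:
Z(t, D) = -5/3 + 2/D (Z(t, D) = 2/D + 5*(-⅓) = 2/D - 5/3 = -5/3 + 2/D)
-12*(50 + Z(2, 6 + 3*1)) = -12*(50 + (-5/3 + 2/(6 + 3*1))) = -12*(50 + (-5/3 + 2/(6 + 3))) = -12*(50 + (-5/3 + 2/9)) = -12*(50 - 13/9) = -12*437/9 = -1748/3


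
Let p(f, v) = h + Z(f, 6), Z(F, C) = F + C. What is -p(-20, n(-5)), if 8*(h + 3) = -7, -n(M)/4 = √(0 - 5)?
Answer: 143/8 ≈ 17.875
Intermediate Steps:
Z(F, C) = C + F
n(M) = -4*I*√5 (n(M) = -4*√(0 - 5) = -4*I*√5)
h = -31/8 (h = -3 + (⅛)*(-7) = -3 - 7/8 = -31/8 ≈ -3.8750)
p(f, v) = 17/8 + f (p(f, v) = -31/8 + (6 + f) = 17/8 + f)
-p(-20, n(-5)) = -(17/8 - 20) = -1*(-143/8) = 143/8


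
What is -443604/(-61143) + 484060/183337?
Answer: 36975302376/3736591397 ≈ 9.8955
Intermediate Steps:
-443604/(-61143) + 484060/183337 = -443604*(-1/61143) + 484060*(1/183337) = 147868/20381 + 484060/183337 = 36975302376/3736591397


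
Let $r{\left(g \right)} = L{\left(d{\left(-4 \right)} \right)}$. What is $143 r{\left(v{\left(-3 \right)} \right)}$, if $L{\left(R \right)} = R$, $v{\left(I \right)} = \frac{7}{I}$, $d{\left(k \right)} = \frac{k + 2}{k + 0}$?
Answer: $\frac{143}{2} \approx 71.5$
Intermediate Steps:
$d{\left(k \right)} = \frac{2 + k}{k}$
$r{\left(g \right)} = \frac{1}{2}$ ($r{\left(g \right)} = \frac{2 - 4}{-4} = \left(- \frac{1}{4}\right) \left(-2\right) = \frac{1}{2}$)
$143 r{\left(v{\left(-3 \right)} \right)} = 143 \cdot \frac{1}{2} = \frac{143}{2}$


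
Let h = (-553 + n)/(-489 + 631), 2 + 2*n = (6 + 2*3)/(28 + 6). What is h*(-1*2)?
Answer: 9415/1207 ≈ 7.8003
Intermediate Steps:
n = -14/17 (n = -1 + ((6 + 2*3)/(28 + 6))/2 = -1 + ((6 + 6)/34)/2 = -1 + (12*(1/34))/2 = -1 + (1/2)*(6/17) = -1 + 3/17 = -14/17 ≈ -0.82353)
h = -9415/2414 (h = (-553 - 14/17)/(-489 + 631) = -9415/17/142 = -9415/17*1/142 = -9415/2414 ≈ -3.9002)
h*(-1*2) = -(-9415)*2/2414 = -9415/2414*(-2) = 9415/1207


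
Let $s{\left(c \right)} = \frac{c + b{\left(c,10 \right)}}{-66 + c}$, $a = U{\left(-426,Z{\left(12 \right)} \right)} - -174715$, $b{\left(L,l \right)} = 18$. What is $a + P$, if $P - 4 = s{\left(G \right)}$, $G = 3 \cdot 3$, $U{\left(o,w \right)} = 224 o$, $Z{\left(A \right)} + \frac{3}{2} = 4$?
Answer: $\frac{1506596}{19} \approx 79295.0$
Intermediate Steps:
$Z{\left(A \right)} = \frac{5}{2}$ ($Z{\left(A \right)} = - \frac{3}{2} + 4 = \frac{5}{2}$)
$G = 9$
$a = 79291$ ($a = 224 \left(-426\right) - -174715 = -95424 + 174715 = 79291$)
$s{\left(c \right)} = \frac{18 + c}{-66 + c}$ ($s{\left(c \right)} = \frac{c + 18}{-66 + c} = \frac{18 + c}{-66 + c}$)
$P = \frac{67}{19}$ ($P = 4 + \frac{18 + 9}{-66 + 9} = 4 + \frac{1}{-57} \cdot 27 = 4 - \frac{9}{19} = \frac{67}{19} \approx 3.5263$)
$a + P = 79291 + \frac{67}{19} = \frac{1506596}{19}$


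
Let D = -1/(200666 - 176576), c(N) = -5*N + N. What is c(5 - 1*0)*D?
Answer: 2/2409 ≈ 0.00083022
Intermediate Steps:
c(N) = -4*N
D = -1/24090 ≈ -4.1511e-5
c(5 - 1*0)*D = -4*(5 - 1*0)*(-1/24090) = -4*(5 + 0)*(-1/24090) = -4*5*(-1/24090) = -20*(-1/24090) = 2/2409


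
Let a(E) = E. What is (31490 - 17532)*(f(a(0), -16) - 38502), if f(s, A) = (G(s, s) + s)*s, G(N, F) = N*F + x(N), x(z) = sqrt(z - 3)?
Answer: -537410916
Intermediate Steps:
x(z) = sqrt(-3 + z)
G(N, F) = sqrt(-3 + N) + F*N (G(N, F) = N*F + sqrt(-3 + N) = F*N + sqrt(-3 + N) = sqrt(-3 + N) + F*N)
f(s, A) = s*(s + s**2 + sqrt(-3 + s)) (f(s, A) = ((sqrt(-3 + s) + s*s) + s)*s = ((sqrt(-3 + s) + s**2) + s)*s = ((s**2 + sqrt(-3 + s)) + s)*s = (s + s**2 + sqrt(-3 + s))*s = s*(s + s**2 + sqrt(-3 + s)))
(31490 - 17532)*(f(a(0), -16) - 38502) = (31490 - 17532)*(0*(0 + 0**2 + sqrt(-3 + 0)) - 38502) = 13958*(0*(0 + 0 + sqrt(-3)) - 38502) = 13958*(0*(0 + 0 + I*sqrt(3)) - 38502) = 13958*(0*(I*sqrt(3)) - 38502) = 13958*(0 - 38502) = 13958*(-38502) = -537410916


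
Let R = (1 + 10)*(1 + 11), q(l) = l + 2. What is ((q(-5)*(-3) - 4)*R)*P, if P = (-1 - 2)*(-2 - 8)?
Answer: 19800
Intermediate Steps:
q(l) = 2 + l
P = 30 (P = -3*(-10) = 30)
R = 132 (R = 11*12 = 132)
((q(-5)*(-3) - 4)*R)*P = (((2 - 5)*(-3) - 4)*132)*30 = ((-3*(-3) - 4)*132)*30 = ((9 - 4)*132)*30 = (5*132)*30 = 660*30 = 19800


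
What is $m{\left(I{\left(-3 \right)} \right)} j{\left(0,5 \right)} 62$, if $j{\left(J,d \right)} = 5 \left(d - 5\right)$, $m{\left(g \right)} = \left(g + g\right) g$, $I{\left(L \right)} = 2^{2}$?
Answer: $0$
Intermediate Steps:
$I{\left(L \right)} = 4$
$m{\left(g \right)} = 2 g^{2}$ ($m{\left(g \right)} = 2 g g = 2 g^{2}$)
$j{\left(J,d \right)} = -25 + 5 d$ ($j{\left(J,d \right)} = 5 \left(-5 + d\right) = -25 + 5 d$)
$m{\left(I{\left(-3 \right)} \right)} j{\left(0,5 \right)} 62 = 2 \cdot 4^{2} \left(-25 + 5 \cdot 5\right) 62 = 2 \cdot 16 \left(-25 + 25\right) 62 = 32 \cdot 0 \cdot 62 = 0 \cdot 62 = 0$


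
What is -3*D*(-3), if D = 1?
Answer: 9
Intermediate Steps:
-3*D*(-3) = -3*1*(-3) = -3*(-3) = 9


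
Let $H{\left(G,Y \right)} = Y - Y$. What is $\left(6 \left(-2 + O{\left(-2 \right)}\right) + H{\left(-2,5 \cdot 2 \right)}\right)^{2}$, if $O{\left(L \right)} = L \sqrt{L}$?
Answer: $-144 + 288 i \sqrt{2} \approx -144.0 + 407.29 i$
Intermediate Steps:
$O{\left(L \right)} = L^{\frac{3}{2}}$
$H{\left(G,Y \right)} = 0$
$\left(6 \left(-2 + O{\left(-2 \right)}\right) + H{\left(-2,5 \cdot 2 \right)}\right)^{2} = \left(6 \left(-2 + \left(-2\right)^{\frac{3}{2}}\right) + 0\right)^{2} = \left(6 \left(-2 - 2 i \sqrt{2}\right) + 0\right)^{2} = \left(\left(-12 - 12 i \sqrt{2}\right) + 0\right)^{2} = \left(-12 - 12 i \sqrt{2}\right)^{2}$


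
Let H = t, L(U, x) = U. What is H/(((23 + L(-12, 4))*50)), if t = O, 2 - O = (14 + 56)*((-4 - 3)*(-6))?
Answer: -1469/275 ≈ -5.3418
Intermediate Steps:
O = -2938 (O = 2 - (14 + 56)*(-4 - 3)*(-6) = 2 - 70*(-7*(-6)) = 2 - 70*42 = 2 - 1*2940 = 2 - 2940 = -2938)
t = -2938
H = -2938
H/(((23 + L(-12, 4))*50)) = -2938*1/(50*(23 - 12)) = -2938/(11*50) = -2938/550 = -2938*1/550 = -1469/275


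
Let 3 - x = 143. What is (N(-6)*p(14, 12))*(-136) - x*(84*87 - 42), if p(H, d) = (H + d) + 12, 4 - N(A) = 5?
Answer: 1022408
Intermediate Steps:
x = -140 (x = 3 - 1*143 = 3 - 143 = -140)
N(A) = -1 (N(A) = 4 - 1*5 = 4 - 5 = -1)
p(H, d) = 12 + H + d
(N(-6)*p(14, 12))*(-136) - x*(84*87 - 42) = -(12 + 14 + 12)*(-136) - (-140)*(84*87 - 42) = -1*38*(-136) - (-140)*(7308 - 42) = -38*(-136) - (-140)*7266 = 5168 - 1*(-1017240) = 5168 + 1017240 = 1022408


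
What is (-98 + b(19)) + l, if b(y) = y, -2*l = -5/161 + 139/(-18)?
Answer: -435415/5796 ≈ -75.123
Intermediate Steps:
l = 22469/5796 (l = -(-5/161 + 139/(-18))/2 = -(-5*1/161 + 139*(-1/18))/2 = -(-5/161 - 139/18)/2 = -½*(-22469/2898) = 22469/5796 ≈ 3.8766)
(-98 + b(19)) + l = (-98 + 19) + 22469/5796 = -79 + 22469/5796 = -435415/5796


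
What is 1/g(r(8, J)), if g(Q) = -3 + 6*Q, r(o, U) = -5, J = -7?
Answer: -1/33 ≈ -0.030303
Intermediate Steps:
1/g(r(8, J)) = 1/(-3 + 6*(-5)) = 1/(-3 - 30) = 1/(-33) = -1/33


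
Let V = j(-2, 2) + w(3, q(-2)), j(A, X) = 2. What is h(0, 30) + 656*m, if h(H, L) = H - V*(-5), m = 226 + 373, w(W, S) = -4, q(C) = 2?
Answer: 392934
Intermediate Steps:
m = 599
V = -2 (V = 2 - 4 = -2)
h(H, L) = -10 + H (h(H, L) = H - (-2)*(-5) = H - 1*10 = H - 10 = -10 + H)
h(0, 30) + 656*m = (-10 + 0) + 656*599 = -10 + 392944 = 392934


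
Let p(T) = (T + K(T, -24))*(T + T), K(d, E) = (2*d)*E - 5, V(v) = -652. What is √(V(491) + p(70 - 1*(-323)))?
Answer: 2*I*√3630697 ≈ 3810.9*I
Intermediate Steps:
K(d, E) = -5 + 2*E*d (K(d, E) = 2*E*d - 5 = -5 + 2*E*d)
p(T) = 2*T*(-5 - 47*T) (p(T) = (T + (-5 + 2*(-24)*T))*(T + T) = (T + (-5 - 48*T))*(2*T) = (-5 - 47*T)*(2*T) = 2*T*(-5 - 47*T))
√(V(491) + p(70 - 1*(-323))) = √(-652 - 2*(70 - 1*(-323))*(5 + 47*(70 - 1*(-323)))) = √(-652 - 2*(70 + 323)*(5 + 47*(70 + 323))) = √(-652 - 2*393*(5 + 47*393)) = √(-652 - 2*393*(5 + 18471)) = √(-652 - 2*393*18476) = √(-652 - 14522136) = √(-14522788) = 2*I*√3630697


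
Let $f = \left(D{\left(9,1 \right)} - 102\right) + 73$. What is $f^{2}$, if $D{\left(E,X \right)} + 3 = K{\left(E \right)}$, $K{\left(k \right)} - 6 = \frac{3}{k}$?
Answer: $\frac{5929}{9} \approx 658.78$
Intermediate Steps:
$K{\left(k \right)} = 6 + \frac{3}{k}$
$D{\left(E,X \right)} = 3 + \frac{3}{E}$ ($D{\left(E,X \right)} = -3 + \left(6 + \frac{3}{E}\right) = 3 + \frac{3}{E}$)
$f = - \frac{77}{3}$ ($f = \left(\left(3 + \frac{3}{9}\right) - 102\right) + 73 = \left(\left(3 + 3 \cdot \frac{1}{9}\right) - 102\right) + 73 = \left(\left(3 + \frac{1}{3}\right) - 102\right) + 73 = \left(\frac{10}{3} - 102\right) + 73 = - \frac{296}{3} + 73 = - \frac{77}{3} \approx -25.667$)
$f^{2} = \left(- \frac{77}{3}\right)^{2} = \frac{5929}{9}$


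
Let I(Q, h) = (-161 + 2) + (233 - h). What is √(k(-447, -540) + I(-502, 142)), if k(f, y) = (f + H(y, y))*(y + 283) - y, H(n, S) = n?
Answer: √254131 ≈ 504.11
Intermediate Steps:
I(Q, h) = 74 - h (I(Q, h) = -159 + (233 - h) = 74 - h)
k(f, y) = -y + (283 + y)*(f + y) (k(f, y) = (f + y)*(y + 283) - y = (f + y)*(283 + y) - y = (283 + y)*(f + y) - y = -y + (283 + y)*(f + y))
√(k(-447, -540) + I(-502, 142)) = √(((-540)² + 282*(-540) + 283*(-447) - 447*(-540)) + (74 - 1*142)) = √((291600 - 152280 - 126501 + 241380) + (74 - 142)) = √(254199 - 68) = √254131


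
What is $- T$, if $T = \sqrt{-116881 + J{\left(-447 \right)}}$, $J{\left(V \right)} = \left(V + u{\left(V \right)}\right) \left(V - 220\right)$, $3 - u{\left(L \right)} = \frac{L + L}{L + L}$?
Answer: $- \sqrt{179934} \approx -424.19$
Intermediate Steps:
$u{\left(L \right)} = 2$ ($u{\left(L \right)} = 3 - \frac{L + L}{L + L} = 3 - \frac{2 L}{2 L} = 3 - 2 L \frac{1}{2 L} = 3 - 1 = 2$)
$J{\left(V \right)} = \left(-220 + V\right) \left(2 + V\right)$ ($J{\left(V \right)} = \left(V + 2\right) \left(V - 220\right) = \left(2 + V\right) \left(-220 + V\right) = \left(-220 + V\right) \left(2 + V\right)$)
$T = \sqrt{179934}$ ($T = \sqrt{-116881 - \left(-97006 - 199809\right)} = \sqrt{-116881 + \left(-440 + 199809 + 97446\right)} = \sqrt{-116881 + 296815} = \sqrt{179934} \approx 424.19$)
$- T = - \sqrt{179934}$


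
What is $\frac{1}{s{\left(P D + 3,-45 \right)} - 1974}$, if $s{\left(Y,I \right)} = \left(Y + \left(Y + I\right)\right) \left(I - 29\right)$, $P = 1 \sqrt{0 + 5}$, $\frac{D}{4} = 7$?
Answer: $- \frac{57}{5314496} - \frac{259 \sqrt{5}}{5314496} \approx -0.0001197$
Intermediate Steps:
$D = 28$ ($D = 4 \cdot 7 = 28$)
$P = \sqrt{5}$ ($P = 1 \sqrt{5} = \sqrt{5} \approx 2.2361$)
$s{\left(Y,I \right)} = \left(-29 + I\right) \left(I + 2 Y\right)$ ($s{\left(Y,I \right)} = \left(Y + \left(I + Y\right)\right) \left(-29 + I\right) = \left(I + 2 Y\right) \left(-29 + I\right) = \left(-29 + I\right) \left(I + 2 Y\right)$)
$\frac{1}{s{\left(P D + 3,-45 \right)} - 1974} = \frac{1}{\left(\left(-45\right)^{2} - 58 \left(\sqrt{5} \cdot 28 + 3\right) - -1305 + 2 \left(-45\right) \left(\sqrt{5} \cdot 28 + 3\right)\right) - 1974} = \frac{1}{\left(2025 - 58 \left(28 \sqrt{5} + 3\right) + 1305 + 2 \left(-45\right) \left(28 \sqrt{5} + 3\right)\right) - 1974} = \frac{1}{\left(2025 - 58 \left(3 + 28 \sqrt{5}\right) + 1305 + 2 \left(-45\right) \left(3 + 28 \sqrt{5}\right)\right) - 1974} = \frac{1}{\left(2025 - \left(174 + 1624 \sqrt{5}\right) + 1305 - \left(270 + 2520 \sqrt{5}\right)\right) - 1974} = \frac{1}{\left(2886 - 4144 \sqrt{5}\right) - 1974} = \frac{1}{912 - 4144 \sqrt{5}}$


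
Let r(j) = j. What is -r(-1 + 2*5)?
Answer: -9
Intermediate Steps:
-r(-1 + 2*5) = -(-1 + 2*5) = -(-1 + 10) = -1*9 = -9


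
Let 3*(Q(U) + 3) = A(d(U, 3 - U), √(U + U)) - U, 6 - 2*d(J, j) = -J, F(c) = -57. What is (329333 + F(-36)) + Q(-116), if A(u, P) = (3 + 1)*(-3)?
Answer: 987923/3 ≈ 3.2931e+5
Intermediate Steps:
d(J, j) = 3 + J/2 (d(J, j) = 3 - (-1)*J/2 = 3 + J/2)
A(u, P) = -12 (A(u, P) = 4*(-3) = -12)
Q(U) = -7 - U/3 (Q(U) = -3 + (-12 - U)/3 = -3 + (-4 - U/3) = -7 - U/3)
(329333 + F(-36)) + Q(-116) = (329333 - 57) + (-7 - ⅓*(-116)) = 329276 + (-7 + 116/3) = 329276 + 95/3 = 987923/3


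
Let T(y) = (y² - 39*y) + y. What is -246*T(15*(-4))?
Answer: -1446480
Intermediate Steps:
T(y) = y² - 38*y
-246*T(15*(-4)) = -246*15*(-4)*(-38 + 15*(-4)) = -(-14760)*(-38 - 60) = -(-14760)*(-98) = -246*5880 = -1446480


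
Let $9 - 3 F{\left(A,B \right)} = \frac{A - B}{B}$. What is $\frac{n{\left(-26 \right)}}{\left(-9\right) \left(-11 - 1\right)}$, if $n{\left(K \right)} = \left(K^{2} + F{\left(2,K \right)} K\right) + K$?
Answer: $\frac{422}{81} \approx 5.2099$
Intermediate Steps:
$F{\left(A,B \right)} = 3 - \frac{A - B}{3 B}$ ($F{\left(A,B \right)} = 3 - \frac{\left(A - B\right) \frac{1}{B}}{3} = 3 - \frac{\frac{1}{B} \left(A - B\right)}{3} = 3 - \frac{A - B}{3 B}$)
$n{\left(K \right)} = - \frac{2}{3} + K^{2} + \frac{13 K}{3}$ ($n{\left(K \right)} = \left(K^{2} + \frac{\left(-1\right) 2 + 10 K}{3 K} K\right) + K = \left(K^{2} + \frac{-2 + 10 K}{3 K} K\right) + K = \left(K^{2} + \left(- \frac{2}{3} + \frac{10 K}{3}\right)\right) + K = \left(- \frac{2}{3} + K^{2} + \frac{10 K}{3}\right) + K = - \frac{2}{3} + K^{2} + \frac{13 K}{3}$)
$\frac{n{\left(-26 \right)}}{\left(-9\right) \left(-11 - 1\right)} = \frac{- \frac{2}{3} + \left(-26\right)^{2} + \frac{13}{3} \left(-26\right)}{\left(-9\right) \left(-11 - 1\right)} = \frac{- \frac{2}{3} + 676 - \frac{338}{3}}{\left(-9\right) \left(-12\right)} = \frac{1688}{3 \cdot 108} = \frac{1688}{3} \cdot \frac{1}{108} = \frac{422}{81}$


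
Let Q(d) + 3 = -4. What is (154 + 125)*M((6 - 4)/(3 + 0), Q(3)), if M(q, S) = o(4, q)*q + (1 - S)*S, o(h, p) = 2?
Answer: -15252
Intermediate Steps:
Q(d) = -7 (Q(d) = -3 - 4 = -7)
M(q, S) = 2*q + S*(1 - S) (M(q, S) = 2*q + (1 - S)*S = 2*q + S*(1 - S))
(154 + 125)*M((6 - 4)/(3 + 0), Q(3)) = (154 + 125)*(-7 - 1*(-7)**2 + 2*((6 - 4)/(3 + 0))) = 279*(-7 - 1*49 + 2*(2/3)) = 279*(-7 - 49 + 2*(2*(1/3))) = 279*(-7 - 49 + 2*(2/3)) = 279*(-7 - 49 + 4/3) = 279*(-164/3) = -15252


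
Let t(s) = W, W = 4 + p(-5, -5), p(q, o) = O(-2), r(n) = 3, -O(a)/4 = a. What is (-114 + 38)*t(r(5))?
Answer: -912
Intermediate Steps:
O(a) = -4*a
p(q, o) = 8 (p(q, o) = -4*(-2) = 8)
W = 12 (W = 4 + 8 = 12)
t(s) = 12
(-114 + 38)*t(r(5)) = (-114 + 38)*12 = -76*12 = -912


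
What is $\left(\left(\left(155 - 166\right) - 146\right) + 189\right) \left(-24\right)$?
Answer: $-768$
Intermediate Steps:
$\left(\left(\left(155 - 166\right) - 146\right) + 189\right) \left(-24\right) = \left(\left(-11 - 146\right) + 189\right) \left(-24\right) = \left(-157 + 189\right) \left(-24\right) = 32 \left(-24\right) = -768$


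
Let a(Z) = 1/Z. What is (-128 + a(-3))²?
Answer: 148225/9 ≈ 16469.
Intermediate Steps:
(-128 + a(-3))² = (-128 + 1/(-3))² = (-128 - ⅓)² = (-385/3)² = 148225/9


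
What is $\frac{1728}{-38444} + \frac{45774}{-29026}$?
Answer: $- \frac{226236573}{139484443} \approx -1.6219$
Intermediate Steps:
$\frac{1728}{-38444} + \frac{45774}{-29026} = 1728 \left(- \frac{1}{38444}\right) + 45774 \left(- \frac{1}{29026}\right) = - \frac{432}{9611} - \frac{22887}{14513} = - \frac{226236573}{139484443}$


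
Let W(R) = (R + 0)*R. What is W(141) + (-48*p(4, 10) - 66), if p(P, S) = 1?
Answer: 19767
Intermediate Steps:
W(R) = R**2 (W(R) = R*R = R**2)
W(141) + (-48*p(4, 10) - 66) = 141**2 + (-48*1 - 66) = 19881 + (-48 - 66) = 19881 - 114 = 19767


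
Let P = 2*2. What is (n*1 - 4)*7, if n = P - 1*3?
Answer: -21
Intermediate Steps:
P = 4
n = 1 (n = 4 - 1*3 = 4 - 3 = 1)
(n*1 - 4)*7 = (1*1 - 4)*7 = (1 - 4)*7 = -3*7 = -21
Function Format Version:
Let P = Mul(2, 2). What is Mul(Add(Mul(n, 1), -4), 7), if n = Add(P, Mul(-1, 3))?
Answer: -21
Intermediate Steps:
P = 4
n = 1 (n = Add(4, Mul(-1, 3)) = Add(4, -3) = 1)
Mul(Add(Mul(n, 1), -4), 7) = Mul(Add(Mul(1, 1), -4), 7) = Mul(Add(1, -4), 7) = Mul(-3, 7) = -21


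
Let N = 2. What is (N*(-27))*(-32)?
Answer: 1728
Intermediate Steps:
(N*(-27))*(-32) = (2*(-27))*(-32) = -54*(-32) = 1728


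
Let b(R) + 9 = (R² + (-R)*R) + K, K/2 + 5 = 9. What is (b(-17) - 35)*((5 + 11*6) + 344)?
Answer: -14940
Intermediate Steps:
K = 8 (K = -10 + 2*9 = -10 + 18 = 8)
b(R) = -1 (b(R) = -9 + ((R² + (-R)*R) + 8) = -9 + ((R² - R²) + 8) = -9 + (0 + 8) = -9 + 8 = -1)
(b(-17) - 35)*((5 + 11*6) + 344) = (-1 - 35)*((5 + 11*6) + 344) = -36*((5 + 66) + 344) = -36*(71 + 344) = -36*415 = -14940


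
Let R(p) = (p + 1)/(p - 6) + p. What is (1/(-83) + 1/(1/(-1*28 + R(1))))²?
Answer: 129413376/172225 ≈ 751.42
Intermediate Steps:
R(p) = p + (1 + p)/(-6 + p) (R(p) = (1 + p)/(-6 + p) + p = p + (1 + p)/(-6 + p))
(1/(-83) + 1/(1/(-1*28 + R(1))))² = (1/(-83) + 1/(1/(-1*28 + (1 + 1² - 5*1)/(-6 + 1))))² = (-1/83 + 1/(1/(-28 + (1 + 1 - 5)/(-5))))² = (-1/83 + 1/(1/(-28 - ⅕*(-3))))² = (-1/83 + 1/(1/(-28 + ⅗)))² = (-1/83 + 1/(1/(-137/5)))² = (-1/83 + 1/(-5/137))² = (-1/83 - 137/5)² = (-11376/415)² = 129413376/172225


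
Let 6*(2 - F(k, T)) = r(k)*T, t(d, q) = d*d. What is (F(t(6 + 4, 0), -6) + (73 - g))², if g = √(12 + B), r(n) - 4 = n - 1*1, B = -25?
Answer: (178 - I*√13)² ≈ 31671.0 - 1283.6*I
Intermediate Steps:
r(n) = 3 + n (r(n) = 4 + (n - 1*1) = 4 + (n - 1) = 4 + (-1 + n) = 3 + n)
t(d, q) = d²
F(k, T) = 2 - T*(3 + k)/6 (F(k, T) = 2 - (3 + k)*T/6 = 2 - T*(3 + k)/6)
g = I*√13 (g = √(12 - 25) = √(-13) = I*√13 ≈ 3.6056*I)
(F(t(6 + 4, 0), -6) + (73 - g))² = ((2 - ⅙*(-6)*(3 + (6 + 4)²)) + (73 - I*√13))² = ((2 - ⅙*(-6)*(3 + 10²)) + (73 - I*√13))² = ((2 - ⅙*(-6)*(3 + 100)) + (73 - I*√13))² = ((2 - ⅙*(-6)*103) + (73 - I*√13))² = ((2 + 103) + (73 - I*√13))² = (105 + (73 - I*√13))² = (178 - I*√13)²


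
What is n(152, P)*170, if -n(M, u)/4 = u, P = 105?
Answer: -71400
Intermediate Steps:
n(M, u) = -4*u
n(152, P)*170 = -4*105*170 = -420*170 = -71400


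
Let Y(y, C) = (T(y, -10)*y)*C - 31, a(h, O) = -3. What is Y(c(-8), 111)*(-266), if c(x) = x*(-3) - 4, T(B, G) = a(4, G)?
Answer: 1779806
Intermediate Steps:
T(B, G) = -3
c(x) = -4 - 3*x (c(x) = -3*x - 4 = -4 - 3*x)
Y(y, C) = -31 - 3*C*y (Y(y, C) = (-3*y)*C - 31 = -3*C*y - 31 = -31 - 3*C*y)
Y(c(-8), 111)*(-266) = (-31 - 3*111*(-4 - 3*(-8)))*(-266) = (-31 - 3*111*(-4 + 24))*(-266) = (-31 - 3*111*20)*(-266) = (-31 - 6660)*(-266) = -6691*(-266) = 1779806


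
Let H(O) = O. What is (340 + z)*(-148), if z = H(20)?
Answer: -53280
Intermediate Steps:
z = 20
(340 + z)*(-148) = (340 + 20)*(-148) = 360*(-148) = -53280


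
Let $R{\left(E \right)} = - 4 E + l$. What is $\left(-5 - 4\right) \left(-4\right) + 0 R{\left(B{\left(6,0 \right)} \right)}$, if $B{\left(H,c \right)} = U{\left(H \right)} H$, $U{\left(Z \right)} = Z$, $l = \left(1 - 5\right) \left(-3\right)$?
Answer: $36$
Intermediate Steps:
$l = 12$ ($l = \left(-4\right) \left(-3\right) = 12$)
$B{\left(H,c \right)} = H^{2}$ ($B{\left(H,c \right)} = H H = H^{2}$)
$R{\left(E \right)} = 12 - 4 E$ ($R{\left(E \right)} = - 4 E + 12 = 12 - 4 E$)
$\left(-5 - 4\right) \left(-4\right) + 0 R{\left(B{\left(6,0 \right)} \right)} = \left(-5 - 4\right) \left(-4\right) + 0 \left(12 - 4 \cdot 6^{2}\right) = \left(-9\right) \left(-4\right) + 0 \left(12 - 144\right) = 36 + 0 \left(12 - 144\right) = 36 + 0 \left(-132\right) = 36 + 0 = 36$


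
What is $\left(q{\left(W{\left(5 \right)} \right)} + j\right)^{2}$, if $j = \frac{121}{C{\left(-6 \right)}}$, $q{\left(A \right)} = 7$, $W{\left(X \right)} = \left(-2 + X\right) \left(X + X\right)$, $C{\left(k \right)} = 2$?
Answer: $\frac{18225}{4} \approx 4556.3$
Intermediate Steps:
$W{\left(X \right)} = 2 X \left(-2 + X\right)$ ($W{\left(X \right)} = \left(-2 + X\right) 2 X = 2 X \left(-2 + X\right)$)
$j = \frac{121}{2} \approx 60.5$
$\left(q{\left(W{\left(5 \right)} \right)} + j\right)^{2} = \left(7 + \frac{121}{2}\right)^{2} = \left(\frac{135}{2}\right)^{2} = \frac{18225}{4}$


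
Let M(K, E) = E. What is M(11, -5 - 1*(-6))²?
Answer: 1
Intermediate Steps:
M(11, -5 - 1*(-6))² = (-5 - 1*(-6))² = (-5 + 6)² = 1² = 1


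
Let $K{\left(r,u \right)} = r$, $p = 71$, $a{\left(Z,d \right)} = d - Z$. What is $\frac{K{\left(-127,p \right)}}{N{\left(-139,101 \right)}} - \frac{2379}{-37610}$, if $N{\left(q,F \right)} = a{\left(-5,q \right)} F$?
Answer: $\frac{9243464}{127253435} \approx 0.072638$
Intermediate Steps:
$N{\left(q,F \right)} = F \left(5 + q\right)$ ($N{\left(q,F \right)} = \left(q - -5\right) F = \left(q + 5\right) F = \left(5 + q\right) F = F \left(5 + q\right)$)
$\frac{K{\left(-127,p \right)}}{N{\left(-139,101 \right)}} - \frac{2379}{-37610} = - \frac{127}{101 \left(5 - 139\right)} - \frac{2379}{-37610} = - \frac{127}{101 \left(-134\right)} - - \frac{2379}{37610} = - \frac{127}{-13534} + \frac{2379}{37610} = \left(-127\right) \left(- \frac{1}{13534}\right) + \frac{2379}{37610} = \frac{127}{13534} + \frac{2379}{37610} = \frac{9243464}{127253435}$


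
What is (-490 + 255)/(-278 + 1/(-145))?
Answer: 34075/40311 ≈ 0.84530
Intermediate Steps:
(-490 + 255)/(-278 + 1/(-145)) = -235/(-278 - 1/145) = -235/(-40311/145) = -235*(-145/40311) = 34075/40311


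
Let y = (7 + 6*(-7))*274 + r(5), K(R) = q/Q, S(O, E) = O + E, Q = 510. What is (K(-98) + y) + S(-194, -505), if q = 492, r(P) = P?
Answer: -874058/85 ≈ -10283.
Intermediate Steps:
S(O, E) = E + O
K(R) = 82/85 (K(R) = 492/510 = 492*(1/510) = 82/85)
y = -9585 (y = (7 + 6*(-7))*274 + 5 = (7 - 42)*274 + 5 = -35*274 + 5 = -9590 + 5 = -9585)
(K(-98) + y) + S(-194, -505) = (82/85 - 9585) + (-505 - 194) = -814643/85 - 699 = -874058/85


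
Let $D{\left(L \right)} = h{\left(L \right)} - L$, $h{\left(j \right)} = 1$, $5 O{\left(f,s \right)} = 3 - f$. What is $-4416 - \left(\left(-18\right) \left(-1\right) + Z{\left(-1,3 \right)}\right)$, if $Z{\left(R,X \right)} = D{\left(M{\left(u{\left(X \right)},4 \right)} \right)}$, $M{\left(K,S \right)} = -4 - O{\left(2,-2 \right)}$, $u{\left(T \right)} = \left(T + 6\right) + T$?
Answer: $- \frac{22196}{5} \approx -4439.2$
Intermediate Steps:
$O{\left(f,s \right)} = \frac{3}{5} - \frac{f}{5}$ ($O{\left(f,s \right)} = \frac{3 - f}{5} = \frac{3}{5} - \frac{f}{5}$)
$u{\left(T \right)} = 6 + 2 T$ ($u{\left(T \right)} = \left(6 + T\right) + T = 6 + 2 T$)
$M{\left(K,S \right)} = - \frac{21}{5}$ ($M{\left(K,S \right)} = -4 - \left(\frac{3}{5} - \frac{2}{5}\right) = -4 - \frac{1}{5} = - \frac{21}{5}$)
$D{\left(L \right)} = 1 - L$
$Z{\left(R,X \right)} = \frac{26}{5}$ ($Z{\left(R,X \right)} = 1 - - \frac{21}{5} = 1 + \frac{21}{5} = \frac{26}{5}$)
$-4416 - \left(\left(-18\right) \left(-1\right) + Z{\left(-1,3 \right)}\right) = -4416 - \left(\left(-18\right) \left(-1\right) + \frac{26}{5}\right) = -4416 - \left(18 + \frac{26}{5}\right) = -4416 - \frac{116}{5} = - \frac{22196}{5}$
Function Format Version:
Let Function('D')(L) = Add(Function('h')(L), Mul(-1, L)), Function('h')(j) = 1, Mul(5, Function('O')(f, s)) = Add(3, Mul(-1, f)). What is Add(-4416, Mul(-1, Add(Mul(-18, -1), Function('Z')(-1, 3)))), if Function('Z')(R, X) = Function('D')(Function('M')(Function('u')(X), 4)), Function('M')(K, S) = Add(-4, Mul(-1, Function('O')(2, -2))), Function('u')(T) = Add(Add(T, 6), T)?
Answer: Rational(-22196, 5) ≈ -4439.2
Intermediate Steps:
Function('O')(f, s) = Add(Rational(3, 5), Mul(Rational(-1, 5), f)) (Function('O')(f, s) = Mul(Rational(1, 5), Add(3, Mul(-1, f))) = Add(Rational(3, 5), Mul(Rational(-1, 5), f)))
Function('u')(T) = Add(6, Mul(2, T)) (Function('u')(T) = Add(Add(6, T), T) = Add(6, Mul(2, T)))
Function('M')(K, S) = Rational(-21, 5) (Function('M')(K, S) = Add(-4, Mul(-1, Add(Rational(3, 5), Mul(Rational(-1, 5), 2)))) = Add(-4, Mul(-1, Add(Rational(3, 5), Rational(-2, 5)))) = Add(-4, Mul(-1, Rational(1, 5))) = Add(-4, Rational(-1, 5)) = Rational(-21, 5))
Function('D')(L) = Add(1, Mul(-1, L))
Function('Z')(R, X) = Rational(26, 5) (Function('Z')(R, X) = Add(1, Mul(-1, Rational(-21, 5))) = Add(1, Rational(21, 5)) = Rational(26, 5))
Add(-4416, Mul(-1, Add(Mul(-18, -1), Function('Z')(-1, 3)))) = Add(-4416, Mul(-1, Add(Mul(-18, -1), Rational(26, 5)))) = Add(-4416, Mul(-1, Add(18, Rational(26, 5)))) = Add(-4416, Mul(-1, Rational(116, 5))) = Add(-4416, Rational(-116, 5)) = Rational(-22196, 5)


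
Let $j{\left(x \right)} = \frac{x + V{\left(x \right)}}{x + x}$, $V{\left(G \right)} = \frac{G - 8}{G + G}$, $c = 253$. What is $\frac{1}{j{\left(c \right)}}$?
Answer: $\frac{256036}{128263} \approx 1.9962$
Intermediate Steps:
$V{\left(G \right)} = \frac{-8 + G}{2 G}$
$j{\left(x \right)} = \frac{x + \frac{-8 + x}{2 x}}{2 x}$ ($j{\left(x \right)} = \frac{x + \frac{-8 + x}{2 x}}{x + x} = \frac{x + \frac{-8 + x}{2 x}}{2 x}$)
$\frac{1}{j{\left(c \right)}} = \frac{1}{\frac{1}{4} \cdot \frac{1}{64009} \left(-8 + 253 + 2 \cdot 253^{2}\right)} = \frac{1}{\frac{1}{4} \cdot \frac{1}{64009} \left(-8 + 253 + 2 \cdot 64009\right)} = \frac{1}{\frac{1}{4} \cdot \frac{1}{64009} \left(-8 + 253 + 128018\right)} = \frac{1}{\frac{1}{4} \cdot \frac{1}{64009} \cdot 128263} = \frac{1}{\frac{128263}{256036}} = \frac{256036}{128263}$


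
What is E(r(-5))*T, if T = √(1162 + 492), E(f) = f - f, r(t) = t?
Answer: 0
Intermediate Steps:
E(f) = 0
T = √1654 ≈ 40.669
E(r(-5))*T = 0*√1654 = 0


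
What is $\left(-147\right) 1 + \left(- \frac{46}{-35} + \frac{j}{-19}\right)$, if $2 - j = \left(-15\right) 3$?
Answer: $- \frac{98526}{665} \approx -148.16$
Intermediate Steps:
$j = 47$ ($j = 2 - \left(-15\right) 3 = 2 - -45 = 2 + 45 = 47$)
$\left(-147\right) 1 + \left(- \frac{46}{-35} + \frac{j}{-19}\right) = \left(-147\right) 1 + \left(- \frac{46}{-35} + \frac{47}{-19}\right) = -147 + \left(\left(-46\right) \left(- \frac{1}{35}\right) + 47 \left(- \frac{1}{19}\right)\right) = -147 + \left(\frac{46}{35} - \frac{47}{19}\right) = -147 - \frac{771}{665} = - \frac{98526}{665}$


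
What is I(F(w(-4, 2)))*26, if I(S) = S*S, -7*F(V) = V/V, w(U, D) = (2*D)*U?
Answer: 26/49 ≈ 0.53061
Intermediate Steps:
w(U, D) = 2*D*U
F(V) = -⅐ (F(V) = -V/(7*V) = -⅐*1 = -⅐)
I(S) = S²
I(F(w(-4, 2)))*26 = (-⅐)²*26 = (1/49)*26 = 26/49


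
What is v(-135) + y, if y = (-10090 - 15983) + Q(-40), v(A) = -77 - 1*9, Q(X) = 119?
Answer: -26040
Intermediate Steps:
v(A) = -86 (v(A) = -77 - 9 = -86)
y = -25954 (y = (-10090 - 15983) + 119 = -26073 + 119 = -25954)
v(-135) + y = -86 - 25954 = -26040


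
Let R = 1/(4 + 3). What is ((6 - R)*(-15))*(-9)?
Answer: 5535/7 ≈ 790.71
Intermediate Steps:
R = 1/7 ≈ 0.14286
((6 - R)*(-15))*(-9) = ((6 - 1*1/7)*(-15))*(-9) = ((6 - 1/7)*(-15))*(-9) = ((41/7)*(-15))*(-9) = -615/7*(-9) = 5535/7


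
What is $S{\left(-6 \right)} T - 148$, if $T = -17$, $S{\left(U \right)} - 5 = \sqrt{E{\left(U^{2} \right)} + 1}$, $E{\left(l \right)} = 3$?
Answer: $-267$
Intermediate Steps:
$S{\left(U \right)} = 7$ ($S{\left(U \right)} = 5 + \sqrt{3 + 1} = 5 + \sqrt{4} = 5 + 2 = 7$)
$S{\left(-6 \right)} T - 148 = 7 \left(-17\right) - 148 = -119 - 148 = -267$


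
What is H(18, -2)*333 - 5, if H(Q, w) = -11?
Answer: -3668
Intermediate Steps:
H(18, -2)*333 - 5 = -11*333 - 5 = -3663 - 5 = -3668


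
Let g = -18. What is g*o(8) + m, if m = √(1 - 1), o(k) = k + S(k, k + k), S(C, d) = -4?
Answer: -72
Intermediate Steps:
o(k) = -4 + k (o(k) = k - 4 = -4 + k)
m = 0 (m = √0 = 0)
g*o(8) + m = -18*(-4 + 8) + 0 = -18*4 + 0 = -72 + 0 = -72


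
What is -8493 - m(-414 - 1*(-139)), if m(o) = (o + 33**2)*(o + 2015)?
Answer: -1424853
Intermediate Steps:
m(o) = (1089 + o)*(2015 + o) (m(o) = (o + 1089)*(2015 + o) = (1089 + o)*(2015 + o))
-8493 - m(-414 - 1*(-139)) = -8493 - (2194335 + (-414 - 1*(-139))**2 + 3104*(-414 - 1*(-139))) = -8493 - (2194335 + (-414 + 139)**2 + 3104*(-414 + 139)) = -8493 - (2194335 + (-275)**2 + 3104*(-275)) = -8493 - (2194335 + 75625 - 853600) = -8493 - 1*1416360 = -8493 - 1416360 = -1424853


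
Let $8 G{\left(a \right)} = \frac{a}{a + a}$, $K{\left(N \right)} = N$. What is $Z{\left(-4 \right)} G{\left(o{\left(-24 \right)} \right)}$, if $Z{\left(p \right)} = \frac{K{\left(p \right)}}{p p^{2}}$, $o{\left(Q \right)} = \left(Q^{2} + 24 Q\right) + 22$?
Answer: $\frac{1}{256} \approx 0.0039063$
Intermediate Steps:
$o{\left(Q \right)} = 22 + Q^{2} + 24 Q$
$Z{\left(p \right)} = \frac{1}{p^{2}}$ ($Z{\left(p \right)} = \frac{p}{p p^{2}} = \frac{p}{p^{3}} = \frac{1}{p^{2}}$)
$G{\left(a \right)} = \frac{1}{16}$ ($G{\left(a \right)} = \frac{\frac{1}{a + a} a}{8} = \frac{\frac{1}{2 a} a}{8} = \frac{1}{8} \cdot \frac{1}{2} = \frac{1}{16}$)
$Z{\left(-4 \right)} G{\left(o{\left(-24 \right)} \right)} = \frac{1}{16} \cdot \frac{1}{16} = \frac{1}{256}$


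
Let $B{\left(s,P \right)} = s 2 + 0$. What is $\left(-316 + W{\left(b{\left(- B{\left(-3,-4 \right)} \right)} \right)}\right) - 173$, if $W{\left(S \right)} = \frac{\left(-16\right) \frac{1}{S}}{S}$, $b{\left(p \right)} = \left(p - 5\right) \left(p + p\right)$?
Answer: $- \frac{4402}{9} \approx -489.11$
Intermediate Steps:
$B{\left(s,P \right)} = 2 s$ ($B{\left(s,P \right)} = 2 s + 0 = 2 s$)
$b{\left(p \right)} = 2 p \left(-5 + p\right)$ ($b{\left(p \right)} = \left(-5 + p\right) 2 p = 2 p \left(-5 + p\right)$)
$W{\left(S \right)} = - \frac{16}{S^{2}}$
$\left(-316 + W{\left(b{\left(- B{\left(-3,-4 \right)} \right)} \right)}\right) - 173 = \left(-316 - \frac{16}{144 \left(-5 - 2 \left(-3\right)\right)^{2}}\right) - 173 = \left(-316 - \frac{16}{144 \left(-5 - -6\right)^{2}}\right) - 173 = \left(-316 - \frac{16}{144 \left(-5 + 6\right)^{2}}\right) - 173 = \left(-316 - \frac{16}{144}\right) - 173 = \left(-316 - \frac{1}{9}\right) - 173 = - \frac{2845}{9} - 173 = - \frac{4402}{9}$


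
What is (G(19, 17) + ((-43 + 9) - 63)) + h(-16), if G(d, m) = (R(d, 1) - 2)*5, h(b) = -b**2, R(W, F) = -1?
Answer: -368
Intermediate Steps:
G(d, m) = -15 (G(d, m) = (-1 - 2)*5 = -3*5 = -15)
(G(19, 17) + ((-43 + 9) - 63)) + h(-16) = (-15 + ((-43 + 9) - 63)) - 1*(-16)**2 = (-15 + (-34 - 63)) - 1*256 = (-15 - 97) - 256 = -112 - 256 = -368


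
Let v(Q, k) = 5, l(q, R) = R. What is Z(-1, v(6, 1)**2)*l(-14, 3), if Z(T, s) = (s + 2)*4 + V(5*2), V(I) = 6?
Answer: 342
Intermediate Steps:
Z(T, s) = 14 + 4*s (Z(T, s) = (s + 2)*4 + 6 = (2 + s)*4 + 6 = (8 + 4*s) + 6 = 14 + 4*s)
Z(-1, v(6, 1)**2)*l(-14, 3) = (14 + 4*5**2)*3 = (14 + 4*25)*3 = (14 + 100)*3 = 114*3 = 342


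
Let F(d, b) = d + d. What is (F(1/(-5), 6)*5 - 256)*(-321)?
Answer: 82818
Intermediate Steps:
F(d, b) = 2*d
(F(1/(-5), 6)*5 - 256)*(-321) = ((2*(1/(-5)))*5 - 256)*(-321) = ((2*(1*(-⅕)))*5 - 256)*(-321) = ((2*(-⅕))*5 - 256)*(-321) = (-⅖*5 - 256)*(-321) = (-2 - 256)*(-321) = -258*(-321) = 82818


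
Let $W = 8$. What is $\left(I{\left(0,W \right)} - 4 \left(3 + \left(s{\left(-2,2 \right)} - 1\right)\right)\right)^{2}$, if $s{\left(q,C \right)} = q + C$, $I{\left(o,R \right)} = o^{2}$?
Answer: $64$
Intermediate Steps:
$s{\left(q,C \right)} = C + q$
$\left(I{\left(0,W \right)} - 4 \left(3 + \left(s{\left(-2,2 \right)} - 1\right)\right)\right)^{2} = \left(0^{2} - 4 \left(3 + \left(\left(2 - 2\right) - 1\right)\right)\right)^{2} = \left(0 - 4 \left(3 + \left(0 - 1\right)\right)\right)^{2} = \left(0 - 4 \left(3 - 1\right)\right)^{2} = \left(0 - 8\right)^{2} = \left(-8\right)^{2} = 64$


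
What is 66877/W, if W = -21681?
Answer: -66877/21681 ≈ -3.0846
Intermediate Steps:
66877/W = 66877/(-21681) = 66877*(-1/21681) = -66877/21681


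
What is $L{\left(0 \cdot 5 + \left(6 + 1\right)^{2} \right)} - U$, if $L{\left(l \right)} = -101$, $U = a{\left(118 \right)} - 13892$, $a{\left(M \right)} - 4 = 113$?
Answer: $13674$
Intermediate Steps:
$a{\left(M \right)} = 117$ ($a{\left(M \right)} = 4 + 113 = 117$)
$U = -13775$ ($U = 117 - 13892 = -13775$)
$L{\left(0 \cdot 5 + \left(6 + 1\right)^{2} \right)} - U = -101 - -13775 = -101 + 13775 = 13674$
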